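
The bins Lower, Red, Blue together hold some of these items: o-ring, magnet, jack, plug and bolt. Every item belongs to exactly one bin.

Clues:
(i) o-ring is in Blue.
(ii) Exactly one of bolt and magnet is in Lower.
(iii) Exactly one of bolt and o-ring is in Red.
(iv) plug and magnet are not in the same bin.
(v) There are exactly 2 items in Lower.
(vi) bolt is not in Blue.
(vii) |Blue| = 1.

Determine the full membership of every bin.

Lower = {jack, magnet}; Red = {bolt, plug}; Blue = {o-ring}

From (i): o-ring ∈ Blue.
From (vi): bolt ∉ Blue.
(iii) (exactly one): bolt ∈ Red.
(vii): Blue already has 1, so the rest are out.
(ii) (exactly one): magnet ∈ Lower.
(iv): plug ∉ Lower.
(v): only 2 candidates remain for Lower, so all are in.
Only one bin left: plug ∈ Red.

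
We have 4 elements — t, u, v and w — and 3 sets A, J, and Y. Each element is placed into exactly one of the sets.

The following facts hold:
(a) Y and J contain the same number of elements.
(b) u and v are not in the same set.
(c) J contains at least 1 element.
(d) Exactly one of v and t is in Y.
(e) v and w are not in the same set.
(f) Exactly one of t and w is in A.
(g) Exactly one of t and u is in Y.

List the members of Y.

Y = {t}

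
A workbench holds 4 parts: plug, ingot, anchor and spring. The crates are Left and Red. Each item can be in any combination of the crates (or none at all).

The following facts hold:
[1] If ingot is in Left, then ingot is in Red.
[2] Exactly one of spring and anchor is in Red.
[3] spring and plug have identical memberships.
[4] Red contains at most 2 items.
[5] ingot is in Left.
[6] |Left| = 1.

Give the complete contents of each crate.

Left = {ingot}; Red = {anchor, ingot}

From (5): ingot ∈ Left.
(1): ingot ∈ Red.
(6): Left already has 1, so the rest are out.
Suppose plug ∈ Red: no assignment then satisfies all the clues, so plug ∉ Red.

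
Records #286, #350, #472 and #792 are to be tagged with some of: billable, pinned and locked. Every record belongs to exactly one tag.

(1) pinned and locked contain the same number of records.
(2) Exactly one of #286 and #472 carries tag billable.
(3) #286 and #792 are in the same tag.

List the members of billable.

billable = {#286, #792}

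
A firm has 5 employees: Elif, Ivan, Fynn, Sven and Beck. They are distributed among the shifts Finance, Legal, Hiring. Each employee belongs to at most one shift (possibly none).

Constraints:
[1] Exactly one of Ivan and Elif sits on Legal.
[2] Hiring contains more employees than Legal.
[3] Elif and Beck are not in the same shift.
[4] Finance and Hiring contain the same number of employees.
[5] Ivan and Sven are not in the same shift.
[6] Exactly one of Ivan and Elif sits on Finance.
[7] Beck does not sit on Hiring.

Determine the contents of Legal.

Legal = {Elif}

From (7): Beck ∉ Hiring.
Suppose Elif ∉ Legal: no assignment then satisfies all the clues, so Elif ∈ Legal.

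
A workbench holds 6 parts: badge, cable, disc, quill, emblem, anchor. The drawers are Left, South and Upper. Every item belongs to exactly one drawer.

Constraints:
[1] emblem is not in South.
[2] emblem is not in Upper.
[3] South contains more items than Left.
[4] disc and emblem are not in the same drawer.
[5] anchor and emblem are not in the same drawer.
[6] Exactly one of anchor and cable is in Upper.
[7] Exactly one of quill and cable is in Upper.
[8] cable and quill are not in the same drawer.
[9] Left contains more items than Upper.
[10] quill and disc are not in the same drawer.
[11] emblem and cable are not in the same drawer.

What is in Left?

Left = {emblem, quill}

From (1): emblem ∉ South.
From (2): emblem ∉ Upper.
Only one drawer left: emblem ∈ Left.
(4): disc ∉ Left.
(5): anchor ∉ Left.
(11): cable ∉ Left.
Suppose badge ∈ Left: no assignment then satisfies all the clues, so badge ∉ Left.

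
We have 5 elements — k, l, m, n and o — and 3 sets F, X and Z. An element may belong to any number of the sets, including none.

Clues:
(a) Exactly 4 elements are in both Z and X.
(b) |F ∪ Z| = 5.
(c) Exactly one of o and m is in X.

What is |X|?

4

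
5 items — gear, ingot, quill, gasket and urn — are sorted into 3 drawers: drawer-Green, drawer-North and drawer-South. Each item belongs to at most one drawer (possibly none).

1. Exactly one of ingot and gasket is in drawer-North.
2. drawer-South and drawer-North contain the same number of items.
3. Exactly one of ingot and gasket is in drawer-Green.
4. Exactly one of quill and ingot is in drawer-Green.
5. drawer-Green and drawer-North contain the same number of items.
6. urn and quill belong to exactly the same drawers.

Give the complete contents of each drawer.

drawer-Green = {ingot}; drawer-North = {gasket}; drawer-South = {gear}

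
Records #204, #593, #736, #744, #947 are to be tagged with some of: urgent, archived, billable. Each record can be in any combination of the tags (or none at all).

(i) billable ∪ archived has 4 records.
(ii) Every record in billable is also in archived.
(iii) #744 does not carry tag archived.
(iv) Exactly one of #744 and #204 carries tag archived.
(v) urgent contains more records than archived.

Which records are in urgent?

urgent = {#204, #593, #736, #744, #947}

From (iii): #744 ∉ archived.
(ii) contrapositive: #744 ∉ billable.
(iv) (exactly one): #204 ∈ archived.
Suppose #204 ∉ urgent: no assignment then satisfies all the clues, so #204 ∈ urgent.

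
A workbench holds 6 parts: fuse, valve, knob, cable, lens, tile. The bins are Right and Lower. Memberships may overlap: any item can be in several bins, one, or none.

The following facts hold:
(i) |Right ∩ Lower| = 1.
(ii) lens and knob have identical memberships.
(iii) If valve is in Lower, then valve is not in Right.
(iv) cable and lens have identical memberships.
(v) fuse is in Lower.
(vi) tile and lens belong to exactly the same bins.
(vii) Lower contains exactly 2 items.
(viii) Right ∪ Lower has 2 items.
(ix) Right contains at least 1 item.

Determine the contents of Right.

Right = {fuse}

From (v): fuse ∈ Lower.
Suppose fuse ∉ Right: no assignment then satisfies all the clues, so fuse ∈ Right.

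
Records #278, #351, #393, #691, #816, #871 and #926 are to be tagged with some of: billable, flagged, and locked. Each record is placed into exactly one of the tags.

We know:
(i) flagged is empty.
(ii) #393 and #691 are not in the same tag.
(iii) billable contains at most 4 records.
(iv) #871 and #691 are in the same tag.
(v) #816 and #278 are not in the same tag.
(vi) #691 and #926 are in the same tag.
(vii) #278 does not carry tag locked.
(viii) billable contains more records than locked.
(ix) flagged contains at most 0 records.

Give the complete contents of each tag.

billable = {#278, #691, #871, #926}; flagged = {}; locked = {#351, #393, #816}

From (vii): #278 ∉ locked.
(i): flagged already has 0, so the rest are out.
Only one tag left: #278 ∈ billable.
(v): #816 ∉ billable.
Only one tag left: #816 ∈ locked.
Suppose #351 ∈ billable: no assignment then satisfies all the clues, so #351 ∉ billable.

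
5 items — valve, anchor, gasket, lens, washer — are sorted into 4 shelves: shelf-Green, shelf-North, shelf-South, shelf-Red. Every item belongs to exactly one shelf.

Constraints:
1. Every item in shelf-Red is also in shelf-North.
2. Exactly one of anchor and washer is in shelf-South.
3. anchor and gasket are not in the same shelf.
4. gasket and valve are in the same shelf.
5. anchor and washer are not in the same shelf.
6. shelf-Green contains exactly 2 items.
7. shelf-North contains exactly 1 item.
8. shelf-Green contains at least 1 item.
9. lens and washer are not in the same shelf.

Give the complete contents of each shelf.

shelf-Green = {gasket, valve}; shelf-North = {washer}; shelf-South = {anchor, lens}; shelf-Red = {}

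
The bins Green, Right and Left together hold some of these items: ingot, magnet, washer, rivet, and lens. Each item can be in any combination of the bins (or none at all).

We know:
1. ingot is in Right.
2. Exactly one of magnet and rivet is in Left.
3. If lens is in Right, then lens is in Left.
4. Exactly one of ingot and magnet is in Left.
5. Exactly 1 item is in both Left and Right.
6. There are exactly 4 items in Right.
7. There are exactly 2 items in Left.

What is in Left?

Left = {lens, magnet}

From (1): ingot ∈ Right.
Suppose ingot ∈ Left: no assignment then satisfies all the clues, so ingot ∉ Left.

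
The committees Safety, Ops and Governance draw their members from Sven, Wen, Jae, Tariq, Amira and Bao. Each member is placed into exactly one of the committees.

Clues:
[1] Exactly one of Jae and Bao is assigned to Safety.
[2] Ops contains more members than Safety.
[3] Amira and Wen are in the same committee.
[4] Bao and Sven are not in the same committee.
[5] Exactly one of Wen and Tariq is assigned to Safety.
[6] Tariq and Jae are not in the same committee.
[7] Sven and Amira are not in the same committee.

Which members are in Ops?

Ops = {Amira, Jae, Wen}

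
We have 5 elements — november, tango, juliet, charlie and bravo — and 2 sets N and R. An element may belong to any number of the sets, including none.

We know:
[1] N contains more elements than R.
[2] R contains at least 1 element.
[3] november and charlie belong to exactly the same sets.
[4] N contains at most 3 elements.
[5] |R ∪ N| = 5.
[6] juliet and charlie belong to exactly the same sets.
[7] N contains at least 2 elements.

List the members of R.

R = {bravo, tango}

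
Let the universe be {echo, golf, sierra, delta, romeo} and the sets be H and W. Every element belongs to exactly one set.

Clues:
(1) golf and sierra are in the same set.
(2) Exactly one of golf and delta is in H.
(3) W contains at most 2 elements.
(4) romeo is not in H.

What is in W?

From (4): romeo ∉ H.
Only one set left: romeo ∈ W.
Suppose echo ∈ W: no assignment then satisfies all the clues, so echo ∉ W.

W = {delta, romeo}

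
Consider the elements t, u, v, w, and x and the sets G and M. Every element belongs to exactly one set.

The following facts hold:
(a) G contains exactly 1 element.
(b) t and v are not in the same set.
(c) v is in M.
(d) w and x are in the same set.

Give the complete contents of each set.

G = {t}; M = {u, v, w, x}

From (c): v ∈ M.
(b): t ∉ M.
Only one set left: t ∈ G.
(a): G already has 1, so the rest are out.
Only one set left: u ∈ M.
Only one set left: w ∈ M.
Only one set left: x ∈ M.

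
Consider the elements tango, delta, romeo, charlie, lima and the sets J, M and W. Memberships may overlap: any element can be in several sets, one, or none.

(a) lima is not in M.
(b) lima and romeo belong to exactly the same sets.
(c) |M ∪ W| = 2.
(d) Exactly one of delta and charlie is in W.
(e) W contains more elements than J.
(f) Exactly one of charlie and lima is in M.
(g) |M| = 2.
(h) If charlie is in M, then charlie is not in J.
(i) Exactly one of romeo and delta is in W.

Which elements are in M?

From (a): lima ∉ M.
(b): romeo matches lima: romeo ∉ M.
(f) (exactly one): charlie ∈ M.
(h): charlie ∉ J.
Suppose tango ∈ M: no assignment then satisfies all the clues, so tango ∉ M.

M = {charlie, delta}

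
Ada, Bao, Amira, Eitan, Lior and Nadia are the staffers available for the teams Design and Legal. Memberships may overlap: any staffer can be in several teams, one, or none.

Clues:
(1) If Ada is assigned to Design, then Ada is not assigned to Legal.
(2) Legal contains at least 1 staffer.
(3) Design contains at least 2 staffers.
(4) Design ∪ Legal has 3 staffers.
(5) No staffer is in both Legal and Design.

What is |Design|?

2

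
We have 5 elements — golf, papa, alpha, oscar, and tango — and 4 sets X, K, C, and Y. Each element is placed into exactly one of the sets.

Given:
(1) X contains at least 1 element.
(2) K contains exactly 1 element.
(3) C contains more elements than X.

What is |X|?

1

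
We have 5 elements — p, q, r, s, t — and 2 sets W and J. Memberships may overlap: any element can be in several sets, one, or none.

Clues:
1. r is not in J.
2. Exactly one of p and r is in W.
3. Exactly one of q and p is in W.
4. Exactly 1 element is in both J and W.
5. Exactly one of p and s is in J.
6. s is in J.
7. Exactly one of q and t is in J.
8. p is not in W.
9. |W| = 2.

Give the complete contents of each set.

From (1): r ∉ J.
From (6): s ∈ J.
From (8): p ∉ W.
(2) (exactly one): r ∈ W.
(3) (exactly one): q ∈ W.
(5) (exactly one): p ∉ J.
(9): W already has 2, so the rest are out.
Suppose q ∉ J: no assignment then satisfies all the clues, so q ∈ J.

W = {q, r}; J = {q, s}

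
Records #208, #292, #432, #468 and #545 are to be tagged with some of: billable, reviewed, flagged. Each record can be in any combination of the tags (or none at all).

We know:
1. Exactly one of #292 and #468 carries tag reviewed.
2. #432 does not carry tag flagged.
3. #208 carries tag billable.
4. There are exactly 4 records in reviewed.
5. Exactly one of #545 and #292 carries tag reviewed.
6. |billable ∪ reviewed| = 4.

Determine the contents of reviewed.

reviewed = {#208, #432, #468, #545}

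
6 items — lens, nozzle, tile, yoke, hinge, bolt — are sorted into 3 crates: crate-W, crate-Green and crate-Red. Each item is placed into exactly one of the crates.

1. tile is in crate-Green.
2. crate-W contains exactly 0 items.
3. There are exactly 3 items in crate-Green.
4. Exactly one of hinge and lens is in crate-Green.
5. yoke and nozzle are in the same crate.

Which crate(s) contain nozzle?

nozzle: crate-Red

From (1): tile ∈ crate-Green.
(2): crate-W already has 0, so the rest are out.
Suppose nozzle ∈ crate-Green: no assignment then satisfies all the clues, so nozzle ∉ crate-Green.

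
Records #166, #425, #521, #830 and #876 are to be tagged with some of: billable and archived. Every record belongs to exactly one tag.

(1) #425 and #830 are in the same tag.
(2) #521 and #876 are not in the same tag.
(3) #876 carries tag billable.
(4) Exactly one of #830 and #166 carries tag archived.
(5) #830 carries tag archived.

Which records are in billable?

billable = {#166, #876}

From (3): #876 ∈ billable.
From (5): #830 ∈ archived.
(1): #425 matches #830: #425 ∉ billable.
(1): #425 matches #830: #425 ∈ archived.
(2): #521 ∉ billable.
(4) (exactly one): #166 ∉ archived.
Only one tag left: #166 ∈ billable.
Only one tag left: #521 ∈ archived.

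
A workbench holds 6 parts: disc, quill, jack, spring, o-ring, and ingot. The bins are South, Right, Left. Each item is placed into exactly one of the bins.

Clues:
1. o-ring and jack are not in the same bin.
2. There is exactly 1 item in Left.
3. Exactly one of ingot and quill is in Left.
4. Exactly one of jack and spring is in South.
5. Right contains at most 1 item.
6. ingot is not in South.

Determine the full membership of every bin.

South = {disc, o-ring, quill, spring}; Right = {jack}; Left = {ingot}

From (6): ingot ∉ South.
Suppose disc ∉ South: no assignment then satisfies all the clues, so disc ∈ South.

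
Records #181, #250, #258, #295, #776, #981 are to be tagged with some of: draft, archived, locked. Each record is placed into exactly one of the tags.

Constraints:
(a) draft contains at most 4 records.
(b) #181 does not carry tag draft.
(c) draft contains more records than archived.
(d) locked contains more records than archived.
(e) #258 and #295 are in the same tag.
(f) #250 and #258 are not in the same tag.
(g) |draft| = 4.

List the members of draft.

draft = {#258, #295, #776, #981}

From (b): #181 ∉ draft.
Suppose #250 ∈ draft: no assignment then satisfies all the clues, so #250 ∉ draft.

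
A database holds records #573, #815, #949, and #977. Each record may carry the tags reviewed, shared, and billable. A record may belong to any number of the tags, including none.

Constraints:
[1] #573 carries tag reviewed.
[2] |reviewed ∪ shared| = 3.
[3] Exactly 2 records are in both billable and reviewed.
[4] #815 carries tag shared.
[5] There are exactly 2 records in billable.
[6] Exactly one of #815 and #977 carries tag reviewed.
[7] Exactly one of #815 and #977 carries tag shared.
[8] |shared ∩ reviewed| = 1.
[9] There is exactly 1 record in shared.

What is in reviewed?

reviewed = {#573, #815, #949}

From (1): #573 ∈ reviewed.
From (4): #815 ∈ shared.
(7) (exactly one): #977 ∉ shared.
(9): shared already has 1, so the rest are out.
Suppose #815 ∉ reviewed: no assignment then satisfies all the clues, so #815 ∈ reviewed.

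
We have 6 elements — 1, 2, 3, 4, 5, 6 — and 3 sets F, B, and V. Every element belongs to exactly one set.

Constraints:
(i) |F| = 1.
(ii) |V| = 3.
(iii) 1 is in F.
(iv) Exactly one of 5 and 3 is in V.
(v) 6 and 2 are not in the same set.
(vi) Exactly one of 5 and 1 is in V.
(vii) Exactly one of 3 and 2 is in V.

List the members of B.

B = {3, 6}

From (iii): 1 ∈ F.
(i): F already has 1, so the rest are out.
(vi) (exactly one): 5 ∈ V.
(iv) (exactly one): 3 ∉ V.
(vii) (exactly one): 2 ∈ V.
Only one set left: 3 ∈ B.
(v): 6 ∉ V.
Only one set left: 6 ∈ B.
(ii): only 3 candidates remain for V, so all are in.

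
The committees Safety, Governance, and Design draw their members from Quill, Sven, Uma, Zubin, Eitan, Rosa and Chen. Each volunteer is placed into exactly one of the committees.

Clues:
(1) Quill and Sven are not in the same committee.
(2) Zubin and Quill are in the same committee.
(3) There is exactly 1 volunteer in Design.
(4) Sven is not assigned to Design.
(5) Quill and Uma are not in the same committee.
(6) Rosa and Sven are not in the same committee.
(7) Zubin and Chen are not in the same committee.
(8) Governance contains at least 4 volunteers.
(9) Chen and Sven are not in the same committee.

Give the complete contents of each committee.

Safety = {Sven, Uma}; Governance = {Eitan, Quill, Rosa, Zubin}; Design = {Chen}

From (4): Sven ∉ Design.
Suppose Quill ∈ Safety: no assignment then satisfies all the clues, so Quill ∉ Safety.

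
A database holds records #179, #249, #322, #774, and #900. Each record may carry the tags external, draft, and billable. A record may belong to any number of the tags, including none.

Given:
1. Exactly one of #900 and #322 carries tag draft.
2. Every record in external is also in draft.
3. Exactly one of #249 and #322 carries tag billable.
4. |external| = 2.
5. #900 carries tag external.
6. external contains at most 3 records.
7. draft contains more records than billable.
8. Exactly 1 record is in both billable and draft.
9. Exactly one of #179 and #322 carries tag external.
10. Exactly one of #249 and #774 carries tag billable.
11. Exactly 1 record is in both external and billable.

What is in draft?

draft = {#179, #774, #900}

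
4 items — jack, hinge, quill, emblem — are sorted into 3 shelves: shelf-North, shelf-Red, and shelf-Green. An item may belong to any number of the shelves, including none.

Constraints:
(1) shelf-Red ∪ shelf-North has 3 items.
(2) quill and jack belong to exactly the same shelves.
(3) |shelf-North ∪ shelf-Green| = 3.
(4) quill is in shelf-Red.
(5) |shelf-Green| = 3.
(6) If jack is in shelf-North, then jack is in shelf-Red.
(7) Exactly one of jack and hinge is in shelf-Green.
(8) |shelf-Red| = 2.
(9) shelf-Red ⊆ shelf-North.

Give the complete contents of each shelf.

shelf-North = {emblem, jack, quill}; shelf-Red = {jack, quill}; shelf-Green = {emblem, jack, quill}

From (4): quill ∈ shelf-Red.
(2): jack matches quill: jack ∈ shelf-Red.
(8): shelf-Red already has 2, so the rest are out.
(9) with jack ∈ shelf-Red: jack ∈ shelf-North.
(9) with quill ∈ shelf-Red: quill ∈ shelf-North.
Suppose jack ∉ shelf-Green: no assignment then satisfies all the clues, so jack ∈ shelf-Green.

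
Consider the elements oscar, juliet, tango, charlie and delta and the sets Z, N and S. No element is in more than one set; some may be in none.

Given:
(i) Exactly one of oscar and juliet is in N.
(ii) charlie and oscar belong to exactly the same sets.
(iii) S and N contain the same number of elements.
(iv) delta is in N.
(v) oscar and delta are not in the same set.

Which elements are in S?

S = {charlie, oscar}

From (iv): delta ∈ N.
(v): oscar ∉ N.
(i) (exactly one): juliet ∈ N.
(ii): charlie matches oscar: charlie ∉ N.
Suppose oscar ∉ S: no assignment then satisfies all the clues, so oscar ∈ S.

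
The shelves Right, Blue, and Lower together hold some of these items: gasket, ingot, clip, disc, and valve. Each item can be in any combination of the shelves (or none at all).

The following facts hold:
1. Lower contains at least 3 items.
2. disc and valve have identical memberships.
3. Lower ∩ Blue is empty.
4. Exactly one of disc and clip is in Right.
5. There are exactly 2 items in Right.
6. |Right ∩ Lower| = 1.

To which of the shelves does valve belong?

valve: Lower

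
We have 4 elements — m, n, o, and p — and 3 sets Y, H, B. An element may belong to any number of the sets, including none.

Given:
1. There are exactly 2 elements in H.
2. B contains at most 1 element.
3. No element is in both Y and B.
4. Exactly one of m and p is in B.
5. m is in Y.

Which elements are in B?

From (5): m ∈ Y.
(3) (disjoint): m ∉ B.
(4) (exactly one): p ∈ B.
(2): B already has 1, so the rest are out.
(3) (disjoint): p ∉ Y.

B = {p}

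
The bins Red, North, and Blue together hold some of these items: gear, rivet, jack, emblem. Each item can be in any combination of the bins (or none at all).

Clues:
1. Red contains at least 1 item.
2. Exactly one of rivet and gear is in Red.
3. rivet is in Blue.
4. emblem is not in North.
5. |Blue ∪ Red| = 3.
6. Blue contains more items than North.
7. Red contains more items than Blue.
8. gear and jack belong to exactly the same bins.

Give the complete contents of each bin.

Red = {gear, jack}; North = {}; Blue = {rivet}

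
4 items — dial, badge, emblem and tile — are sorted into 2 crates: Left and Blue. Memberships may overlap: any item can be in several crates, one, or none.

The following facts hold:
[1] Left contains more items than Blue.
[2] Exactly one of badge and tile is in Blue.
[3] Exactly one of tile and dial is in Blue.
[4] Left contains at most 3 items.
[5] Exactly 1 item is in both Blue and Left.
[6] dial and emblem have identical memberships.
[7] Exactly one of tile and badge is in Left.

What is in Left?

Left = {dial, emblem, tile}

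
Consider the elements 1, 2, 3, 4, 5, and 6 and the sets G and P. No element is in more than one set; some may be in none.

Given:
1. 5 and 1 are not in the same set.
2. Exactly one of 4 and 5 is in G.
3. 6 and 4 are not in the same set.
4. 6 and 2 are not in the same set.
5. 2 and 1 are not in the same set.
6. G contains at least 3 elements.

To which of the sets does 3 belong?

3: G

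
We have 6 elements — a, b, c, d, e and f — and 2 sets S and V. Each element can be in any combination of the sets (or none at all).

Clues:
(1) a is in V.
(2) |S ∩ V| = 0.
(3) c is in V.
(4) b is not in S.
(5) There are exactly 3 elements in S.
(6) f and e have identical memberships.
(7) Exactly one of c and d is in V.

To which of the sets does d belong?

From (1): a ∈ V.
From (3): c ∈ V.
From (4): b ∉ S.
(7) (exactly one): d ∉ V.
Suppose d ∉ S: no assignment then satisfies all the clues, so d ∈ S.

d: S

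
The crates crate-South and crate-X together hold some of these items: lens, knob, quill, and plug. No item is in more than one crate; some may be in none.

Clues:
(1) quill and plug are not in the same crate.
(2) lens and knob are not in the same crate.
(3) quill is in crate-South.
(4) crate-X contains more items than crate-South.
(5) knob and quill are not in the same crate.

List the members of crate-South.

crate-South = {quill}

From (3): quill ∈ crate-South.
(1): plug ∉ crate-South.
(5): knob ∉ crate-South.
Suppose lens ∈ crate-South: no assignment then satisfies all the clues, so lens ∉ crate-South.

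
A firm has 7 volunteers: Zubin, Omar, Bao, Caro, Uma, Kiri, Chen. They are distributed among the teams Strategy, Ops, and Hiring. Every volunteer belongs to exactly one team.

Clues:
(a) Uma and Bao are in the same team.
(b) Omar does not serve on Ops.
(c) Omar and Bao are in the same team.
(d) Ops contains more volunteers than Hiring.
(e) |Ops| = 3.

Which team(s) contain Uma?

From (b): Omar ∉ Ops.
(c): Bao matches Omar: Bao ∉ Ops.
(a): Uma matches Bao: Uma ∉ Ops.
Suppose Uma ∉ Strategy: no assignment then satisfies all the clues, so Uma ∈ Strategy.

Uma: Strategy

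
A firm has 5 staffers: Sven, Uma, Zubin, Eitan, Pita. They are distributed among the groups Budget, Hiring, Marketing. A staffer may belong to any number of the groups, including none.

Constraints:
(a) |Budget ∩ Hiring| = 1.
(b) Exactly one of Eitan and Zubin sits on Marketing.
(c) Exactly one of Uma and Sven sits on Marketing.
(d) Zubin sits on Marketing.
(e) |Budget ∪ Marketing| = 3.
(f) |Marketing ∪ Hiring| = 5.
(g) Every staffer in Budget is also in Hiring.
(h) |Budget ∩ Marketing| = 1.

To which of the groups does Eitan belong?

Eitan: Hiring

From (d): Zubin ∈ Marketing.
(b) (exactly one): Eitan ∉ Marketing.
Suppose Eitan ∈ Budget: no assignment then satisfies all the clues, so Eitan ∉ Budget.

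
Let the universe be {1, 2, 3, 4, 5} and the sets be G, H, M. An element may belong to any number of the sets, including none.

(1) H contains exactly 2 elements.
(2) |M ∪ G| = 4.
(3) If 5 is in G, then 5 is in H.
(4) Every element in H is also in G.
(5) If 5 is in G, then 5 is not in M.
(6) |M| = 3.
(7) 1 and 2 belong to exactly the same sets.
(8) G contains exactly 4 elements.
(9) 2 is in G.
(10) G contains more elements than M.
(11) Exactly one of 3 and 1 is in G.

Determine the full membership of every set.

G = {1, 2, 4, 5}; H = {4, 5}; M = {1, 2, 4}

From (9): 2 ∈ G.
(7): 1 matches 2: 1 ∈ G.
(11) (exactly one): 3 ∉ G.
(4) contrapositive: 3 ∉ H.
(8): only 4 candidates remain for G, so all are in.
(3): 5 ∈ H.
(5): 5 ∉ M.
Suppose 1 ∈ H: no assignment then satisfies all the clues, so 1 ∉ H.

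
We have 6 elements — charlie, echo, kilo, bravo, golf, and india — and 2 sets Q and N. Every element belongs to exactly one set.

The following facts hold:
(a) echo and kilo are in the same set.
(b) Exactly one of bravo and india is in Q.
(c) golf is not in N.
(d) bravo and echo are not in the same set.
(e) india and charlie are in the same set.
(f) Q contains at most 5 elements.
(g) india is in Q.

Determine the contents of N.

N = {bravo}

From (c): golf ∉ N.
From (g): india ∈ Q.
(b) (exactly one): bravo ∉ Q.
(e): charlie matches india: charlie ∈ Q.
Only one set left: bravo ∈ N.
Only one set left: golf ∈ Q.
(d): echo ∉ N.
Only one set left: echo ∈ Q.
(a): kilo matches echo: kilo ∈ Q.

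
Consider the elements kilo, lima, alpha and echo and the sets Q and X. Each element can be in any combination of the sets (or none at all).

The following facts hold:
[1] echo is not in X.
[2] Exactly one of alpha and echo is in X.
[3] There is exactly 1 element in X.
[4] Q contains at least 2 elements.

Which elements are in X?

X = {alpha}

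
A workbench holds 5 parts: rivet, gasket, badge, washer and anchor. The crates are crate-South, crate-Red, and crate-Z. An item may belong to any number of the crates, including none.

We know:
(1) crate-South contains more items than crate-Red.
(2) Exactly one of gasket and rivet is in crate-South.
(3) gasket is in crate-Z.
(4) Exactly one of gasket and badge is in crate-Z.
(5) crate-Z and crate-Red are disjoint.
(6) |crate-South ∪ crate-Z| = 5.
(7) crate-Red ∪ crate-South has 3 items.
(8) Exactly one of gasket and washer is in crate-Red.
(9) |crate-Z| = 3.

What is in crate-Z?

crate-Z = {anchor, gasket, rivet}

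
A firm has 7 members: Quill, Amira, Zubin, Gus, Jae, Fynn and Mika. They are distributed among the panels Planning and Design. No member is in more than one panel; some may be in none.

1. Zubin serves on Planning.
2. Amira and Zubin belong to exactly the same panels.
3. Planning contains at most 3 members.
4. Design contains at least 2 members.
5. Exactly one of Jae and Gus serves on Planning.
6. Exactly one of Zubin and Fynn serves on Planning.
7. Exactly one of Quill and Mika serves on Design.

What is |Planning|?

3

From (1): Zubin ∈ Planning.
(2): Amira matches Zubin: Amira ∈ Planning.
(6) (exactly one): Fynn ∉ Planning.
Suppose Quill ∈ Planning: no assignment then satisfies all the clues, so Quill ∉ Planning.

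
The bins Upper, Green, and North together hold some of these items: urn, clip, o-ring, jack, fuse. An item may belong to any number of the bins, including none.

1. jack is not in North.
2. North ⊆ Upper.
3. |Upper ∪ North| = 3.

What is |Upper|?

3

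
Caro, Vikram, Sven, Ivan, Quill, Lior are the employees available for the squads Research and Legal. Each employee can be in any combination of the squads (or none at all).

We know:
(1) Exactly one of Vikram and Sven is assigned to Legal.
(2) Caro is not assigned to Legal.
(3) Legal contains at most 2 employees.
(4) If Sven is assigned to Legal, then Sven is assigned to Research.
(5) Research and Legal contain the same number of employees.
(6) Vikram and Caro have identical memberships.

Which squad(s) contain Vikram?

Vikram: none

From (2): Caro ∉ Legal.
(6): Vikram matches Caro: Vikram ∉ Legal.
(1) (exactly one): Sven ∈ Legal.
(4): Sven ∈ Research.
Suppose Vikram ∈ Research: no assignment then satisfies all the clues, so Vikram ∉ Research.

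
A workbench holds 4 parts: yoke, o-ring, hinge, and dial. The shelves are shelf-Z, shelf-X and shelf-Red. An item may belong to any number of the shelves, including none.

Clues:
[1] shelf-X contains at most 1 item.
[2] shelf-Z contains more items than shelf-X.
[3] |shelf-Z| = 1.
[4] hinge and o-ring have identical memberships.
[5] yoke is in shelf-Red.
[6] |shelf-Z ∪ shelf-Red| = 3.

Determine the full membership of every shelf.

shelf-Z = {yoke}; shelf-X = {}; shelf-Red = {hinge, o-ring, yoke}

From (5): yoke ∈ shelf-Red.
Suppose yoke ∉ shelf-Z: no assignment then satisfies all the clues, so yoke ∈ shelf-Z.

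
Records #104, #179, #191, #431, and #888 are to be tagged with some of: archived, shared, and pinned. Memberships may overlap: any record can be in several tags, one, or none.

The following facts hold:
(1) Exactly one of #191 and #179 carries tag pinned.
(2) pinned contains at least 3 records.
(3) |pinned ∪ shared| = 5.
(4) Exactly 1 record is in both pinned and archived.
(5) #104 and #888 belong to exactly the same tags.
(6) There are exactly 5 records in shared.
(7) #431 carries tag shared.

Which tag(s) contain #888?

#888: pinned, shared

From (7): #431 ∈ shared.
(6): only 5 candidates remain for shared, so all are in.
Suppose #888 ∈ archived: no assignment then satisfies all the clues, so #888 ∉ archived.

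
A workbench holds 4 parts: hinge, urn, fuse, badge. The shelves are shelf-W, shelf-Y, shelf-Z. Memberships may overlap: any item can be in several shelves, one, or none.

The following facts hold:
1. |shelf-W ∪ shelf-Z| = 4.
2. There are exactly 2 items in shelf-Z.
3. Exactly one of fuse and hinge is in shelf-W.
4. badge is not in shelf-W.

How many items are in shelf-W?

2

From (4): badge ∉ shelf-W.
Suppose urn ∉ shelf-W: no assignment then satisfies all the clues, so urn ∈ shelf-W.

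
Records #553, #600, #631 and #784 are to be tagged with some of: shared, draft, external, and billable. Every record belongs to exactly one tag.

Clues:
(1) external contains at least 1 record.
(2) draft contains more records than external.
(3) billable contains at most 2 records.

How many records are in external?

1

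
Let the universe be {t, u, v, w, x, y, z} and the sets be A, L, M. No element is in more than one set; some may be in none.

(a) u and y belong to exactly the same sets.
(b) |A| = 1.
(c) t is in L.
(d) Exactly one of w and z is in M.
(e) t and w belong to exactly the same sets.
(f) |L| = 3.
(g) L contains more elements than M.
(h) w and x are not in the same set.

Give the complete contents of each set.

A = {x}; L = {t, v, w}; M = {z}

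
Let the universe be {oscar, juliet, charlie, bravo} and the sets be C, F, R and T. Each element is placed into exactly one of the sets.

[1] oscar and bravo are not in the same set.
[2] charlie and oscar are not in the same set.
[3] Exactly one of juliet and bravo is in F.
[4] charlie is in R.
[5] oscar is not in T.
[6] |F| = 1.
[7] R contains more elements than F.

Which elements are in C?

From (4): charlie ∈ R.
From (5): oscar ∉ T.
(2): oscar ∉ R.
Suppose oscar ∉ C: no assignment then satisfies all the clues, so oscar ∈ C.

C = {oscar}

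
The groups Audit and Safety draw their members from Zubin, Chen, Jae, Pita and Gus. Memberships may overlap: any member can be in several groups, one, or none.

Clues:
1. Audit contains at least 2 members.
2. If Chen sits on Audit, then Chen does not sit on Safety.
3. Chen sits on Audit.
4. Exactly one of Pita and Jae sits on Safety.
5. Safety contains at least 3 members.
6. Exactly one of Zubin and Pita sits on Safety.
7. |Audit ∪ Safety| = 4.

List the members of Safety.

Safety = {Gus, Jae, Zubin}

From (3): Chen ∈ Audit.
(2): Chen ∉ Safety.
Suppose Zubin ∉ Safety: no assignment then satisfies all the clues, so Zubin ∈ Safety.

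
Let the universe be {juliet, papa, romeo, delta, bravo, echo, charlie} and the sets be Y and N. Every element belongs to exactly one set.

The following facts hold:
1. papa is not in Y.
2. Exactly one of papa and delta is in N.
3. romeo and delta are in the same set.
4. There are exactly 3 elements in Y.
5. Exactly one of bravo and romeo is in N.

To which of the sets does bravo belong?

From (1): papa ∉ Y.
Only one set left: papa ∈ N.
(2) (exactly one): delta ∉ N.
(3): romeo matches delta: romeo ∉ N.
(5) (exactly one): bravo ∈ N.
Only one set left: romeo ∈ Y.
Only one set left: delta ∈ Y.

bravo: N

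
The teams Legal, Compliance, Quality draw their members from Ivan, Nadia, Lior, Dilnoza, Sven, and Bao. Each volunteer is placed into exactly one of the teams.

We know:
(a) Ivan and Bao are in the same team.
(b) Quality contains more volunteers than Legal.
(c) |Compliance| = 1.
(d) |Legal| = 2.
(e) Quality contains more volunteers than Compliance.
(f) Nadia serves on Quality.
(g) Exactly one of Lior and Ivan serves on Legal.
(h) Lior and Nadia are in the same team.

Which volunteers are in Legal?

From (f): Nadia ∈ Quality.
(h): Lior matches Nadia: Lior ∉ Legal.
(h): Lior matches Nadia: Lior ∉ Compliance.
(h): Lior matches Nadia: Lior ∈ Quality.
(g) (exactly one): Ivan ∈ Legal.
(a): Bao matches Ivan: Bao ∈ Legal.
(d): Legal already has 2, so the rest are out.

Legal = {Bao, Ivan}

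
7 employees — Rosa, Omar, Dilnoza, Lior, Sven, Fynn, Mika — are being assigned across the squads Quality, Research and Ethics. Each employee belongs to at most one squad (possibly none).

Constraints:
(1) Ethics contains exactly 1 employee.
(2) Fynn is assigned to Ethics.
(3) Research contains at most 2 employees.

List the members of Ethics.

From (2): Fynn ∈ Ethics.
(1): Ethics already has 1, so the rest are out.

Ethics = {Fynn}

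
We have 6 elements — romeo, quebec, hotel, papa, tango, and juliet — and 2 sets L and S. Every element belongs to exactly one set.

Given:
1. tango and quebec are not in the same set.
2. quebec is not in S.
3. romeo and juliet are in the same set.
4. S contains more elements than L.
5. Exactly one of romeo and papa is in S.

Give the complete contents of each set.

L = {papa, quebec}; S = {hotel, juliet, romeo, tango}

From (2): quebec ∉ S.
Only one set left: quebec ∈ L.
(1): tango ∉ L.
Only one set left: tango ∈ S.
Suppose romeo ∈ L: no assignment then satisfies all the clues, so romeo ∉ L.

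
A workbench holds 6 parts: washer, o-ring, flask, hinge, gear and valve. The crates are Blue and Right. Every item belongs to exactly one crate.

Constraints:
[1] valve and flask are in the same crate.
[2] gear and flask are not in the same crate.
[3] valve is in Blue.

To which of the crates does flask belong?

flask: Blue

From (3): valve ∈ Blue.
(1): flask matches valve: flask ∈ Blue.
(2): gear ∉ Blue.
Only one crate left: gear ∈ Right.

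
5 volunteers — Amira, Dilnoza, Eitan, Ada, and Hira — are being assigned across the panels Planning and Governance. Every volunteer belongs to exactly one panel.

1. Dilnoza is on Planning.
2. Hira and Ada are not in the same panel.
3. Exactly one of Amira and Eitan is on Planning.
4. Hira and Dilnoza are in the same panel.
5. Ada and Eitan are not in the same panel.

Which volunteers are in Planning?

Planning = {Dilnoza, Eitan, Hira}

From (1): Dilnoza ∈ Planning.
(4): Hira matches Dilnoza: Hira ∈ Planning.
(2): Ada ∉ Planning.
Only one panel left: Ada ∈ Governance.
(5): Eitan ∉ Governance.
Only one panel left: Eitan ∈ Planning.
(3) (exactly one): Amira ∉ Planning.
Only one panel left: Amira ∈ Governance.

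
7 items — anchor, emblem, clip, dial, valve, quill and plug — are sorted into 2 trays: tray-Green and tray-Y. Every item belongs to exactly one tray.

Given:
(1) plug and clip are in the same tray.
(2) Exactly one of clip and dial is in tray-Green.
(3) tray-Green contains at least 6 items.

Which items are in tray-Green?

tray-Green = {anchor, clip, emblem, plug, quill, valve}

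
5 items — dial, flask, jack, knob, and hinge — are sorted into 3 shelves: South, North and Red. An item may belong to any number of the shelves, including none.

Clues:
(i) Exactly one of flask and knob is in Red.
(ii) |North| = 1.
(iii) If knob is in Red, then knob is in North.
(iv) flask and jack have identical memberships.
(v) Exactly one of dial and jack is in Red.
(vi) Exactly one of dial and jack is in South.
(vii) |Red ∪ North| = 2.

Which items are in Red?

Red = {dial, knob}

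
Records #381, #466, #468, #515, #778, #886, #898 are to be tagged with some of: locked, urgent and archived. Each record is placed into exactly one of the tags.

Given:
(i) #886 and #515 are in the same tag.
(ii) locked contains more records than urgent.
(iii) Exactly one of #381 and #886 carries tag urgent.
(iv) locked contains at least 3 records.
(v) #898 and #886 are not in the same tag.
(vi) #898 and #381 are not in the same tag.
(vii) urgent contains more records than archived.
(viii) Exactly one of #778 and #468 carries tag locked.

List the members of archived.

archived = {#898}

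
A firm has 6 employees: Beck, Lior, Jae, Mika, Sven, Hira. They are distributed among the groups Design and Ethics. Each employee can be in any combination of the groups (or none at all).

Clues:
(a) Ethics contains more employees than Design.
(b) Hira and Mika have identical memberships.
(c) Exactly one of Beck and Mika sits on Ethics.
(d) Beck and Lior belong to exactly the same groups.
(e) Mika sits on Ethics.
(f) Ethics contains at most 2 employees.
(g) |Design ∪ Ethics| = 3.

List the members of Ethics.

From (e): Mika ∈ Ethics.
(b): Hira matches Mika: Hira ∈ Ethics.
(c) (exactly one): Beck ∉ Ethics.
(d): Lior matches Beck: Lior ∉ Ethics.
(f): Ethics already has 2, so the rest are out.

Ethics = {Hira, Mika}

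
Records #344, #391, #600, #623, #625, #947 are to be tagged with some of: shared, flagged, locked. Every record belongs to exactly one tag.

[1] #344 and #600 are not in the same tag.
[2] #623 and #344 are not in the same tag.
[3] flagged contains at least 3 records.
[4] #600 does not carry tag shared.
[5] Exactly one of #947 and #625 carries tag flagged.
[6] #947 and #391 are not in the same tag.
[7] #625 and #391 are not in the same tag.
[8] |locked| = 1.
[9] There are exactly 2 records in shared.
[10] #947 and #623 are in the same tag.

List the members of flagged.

flagged = {#600, #623, #947}

From (4): #600 ∉ shared.
Suppose #344 ∈ flagged: no assignment then satisfies all the clues, so #344 ∉ flagged.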